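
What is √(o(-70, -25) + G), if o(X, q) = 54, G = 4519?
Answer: √4573 ≈ 67.624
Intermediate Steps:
√(o(-70, -25) + G) = √(54 + 4519) = √4573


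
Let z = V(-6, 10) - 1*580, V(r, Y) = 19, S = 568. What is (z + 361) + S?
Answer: 368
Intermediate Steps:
z = -561 (z = 19 - 1*580 = 19 - 580 = -561)
(z + 361) + S = (-561 + 361) + 568 = -200 + 568 = 368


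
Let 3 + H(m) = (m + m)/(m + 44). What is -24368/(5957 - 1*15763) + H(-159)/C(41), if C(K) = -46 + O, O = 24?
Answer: 30957901/12404590 ≈ 2.4957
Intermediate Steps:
H(m) = -3 + 2*m/(44 + m) (H(m) = -3 + (m + m)/(m + 44) = -3 + (2*m)/(44 + m) = -3 + 2*m/(44 + m))
C(K) = -22 (C(K) = -46 + 24 = -22)
-24368/(5957 - 1*15763) + H(-159)/C(41) = -24368/(5957 - 1*15763) + ((-132 - 1*(-159))/(44 - 159))/(-22) = -24368/(5957 - 15763) + ((-132 + 159)/(-115))*(-1/22) = -24368/(-9806) - 1/115*27*(-1/22) = -24368*(-1/9806) - 27/115*(-1/22) = 12184/4903 + 27/2530 = 30957901/12404590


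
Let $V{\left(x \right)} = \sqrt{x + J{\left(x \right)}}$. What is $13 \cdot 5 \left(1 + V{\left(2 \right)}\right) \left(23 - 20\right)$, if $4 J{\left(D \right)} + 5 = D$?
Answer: $195 + \frac{195 \sqrt{5}}{2} \approx 413.02$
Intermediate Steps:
$J{\left(D \right)} = - \frac{5}{4} + \frac{D}{4}$
$V{\left(x \right)} = \sqrt{- \frac{5}{4} + \frac{5 x}{4}}$ ($V{\left(x \right)} = \sqrt{x + \left(- \frac{5}{4} + \frac{x}{4}\right)} = \sqrt{- \frac{5}{4} + \frac{5 x}{4}}$)
$13 \cdot 5 \left(1 + V{\left(2 \right)}\right) \left(23 - 20\right) = 13 \cdot 5 \left(1 + \frac{\sqrt{-5 + 5 \cdot 2}}{2}\right) \left(23 - 20\right) = 13 \cdot 5 \left(1 + \frac{\sqrt{-5 + 10}}{2}\right) \left(23 - 20\right) = 13 \cdot 5 \left(1 + \frac{\sqrt{5}}{2}\right) 3 = 13 \left(5 + \frac{5 \sqrt{5}}{2}\right) 3 = \left(65 + \frac{65 \sqrt{5}}{2}\right) 3 = 195 + \frac{195 \sqrt{5}}{2}$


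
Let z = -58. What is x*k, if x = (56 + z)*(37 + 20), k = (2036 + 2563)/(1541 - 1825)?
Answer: 262143/142 ≈ 1846.1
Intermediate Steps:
k = -4599/284 (k = 4599/(-284) = 4599*(-1/284) = -4599/284 ≈ -16.194)
x = -114 (x = (56 - 58)*(37 + 20) = -2*57 = -114)
x*k = -114*(-4599/284) = 262143/142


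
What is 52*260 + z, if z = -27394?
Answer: -13874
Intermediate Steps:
52*260 + z = 52*260 - 27394 = 13520 - 27394 = -13874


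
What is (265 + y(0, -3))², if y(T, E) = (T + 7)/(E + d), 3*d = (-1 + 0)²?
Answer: 4405801/64 ≈ 68841.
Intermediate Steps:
d = ⅓ (d = (-1 + 0)²/3 = (⅓)*(-1)² = (⅓)*1 = ⅓ ≈ 0.33333)
y(T, E) = (7 + T)/(⅓ + E) (y(T, E) = (T + 7)/(E + ⅓) = (7 + T)/(⅓ + E))
(265 + y(0, -3))² = (265 + 3*(7 + 0)/(1 + 3*(-3)))² = (265 + 3*7/(1 - 9))² = (265 + 3*7/(-8))² = (265 + 3*(-⅛)*7)² = (265 - 21/8)² = (2099/8)² = 4405801/64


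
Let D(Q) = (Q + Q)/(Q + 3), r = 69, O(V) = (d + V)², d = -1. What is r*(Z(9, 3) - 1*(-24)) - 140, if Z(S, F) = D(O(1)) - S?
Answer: 895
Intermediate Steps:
O(V) = (-1 + V)²
D(Q) = 2*Q/(3 + Q) (D(Q) = (2*Q)/(3 + Q) = 2*Q/(3 + Q))
Z(S, F) = -S (Z(S, F) = 2*(-1 + 1)²/(3 + (-1 + 1)²) - S = 2*0²/(3 + 0²) - S = 2*0/(3 + 0) - S = 2*0/3 - S = 2*0*(⅓) - S = 0 - S = -S)
r*(Z(9, 3) - 1*(-24)) - 140 = 69*(-1*9 - 1*(-24)) - 140 = 69*(-9 + 24) - 140 = 69*15 - 140 = 1035 - 140 = 895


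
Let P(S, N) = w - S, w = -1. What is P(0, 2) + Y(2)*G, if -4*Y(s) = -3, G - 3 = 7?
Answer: 13/2 ≈ 6.5000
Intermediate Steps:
G = 10 (G = 3 + 7 = 10)
Y(s) = 3/4 (Y(s) = -1/4*(-3) = 3/4)
P(S, N) = -1 - S
P(0, 2) + Y(2)*G = (-1 - 1*0) + (3/4)*10 = (-1 + 0) + 15/2 = -1 + 15/2 = 13/2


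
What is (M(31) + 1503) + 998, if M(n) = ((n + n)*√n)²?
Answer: 121665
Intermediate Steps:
M(n) = 4*n³ (M(n) = ((2*n)*√n)² = (2*n^(3/2))² = 4*n³)
(M(31) + 1503) + 998 = (4*31³ + 1503) + 998 = (4*29791 + 1503) + 998 = (119164 + 1503) + 998 = 120667 + 998 = 121665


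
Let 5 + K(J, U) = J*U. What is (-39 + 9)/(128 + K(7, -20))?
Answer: 30/17 ≈ 1.7647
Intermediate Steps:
K(J, U) = -5 + J*U
(-39 + 9)/(128 + K(7, -20)) = (-39 + 9)/(128 + (-5 + 7*(-20))) = -30/(128 + (-5 - 140)) = -30/(128 - 145) = -30/(-17) = -30*(-1/17) = 30/17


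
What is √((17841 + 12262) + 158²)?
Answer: √55067 ≈ 234.66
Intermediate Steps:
√((17841 + 12262) + 158²) = √(30103 + 24964) = √55067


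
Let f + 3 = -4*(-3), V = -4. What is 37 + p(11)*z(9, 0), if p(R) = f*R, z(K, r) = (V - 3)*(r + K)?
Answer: -6200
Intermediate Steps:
f = 9 (f = -3 - 4*(-3) = -3 + 12 = 9)
z(K, r) = -7*K - 7*r (z(K, r) = (-4 - 3)*(r + K) = -7*(K + r) = -7*K - 7*r)
p(R) = 9*R
37 + p(11)*z(9, 0) = 37 + (9*11)*(-7*9 - 7*0) = 37 + 99*(-63 + 0) = 37 + 99*(-63) = 37 - 6237 = -6200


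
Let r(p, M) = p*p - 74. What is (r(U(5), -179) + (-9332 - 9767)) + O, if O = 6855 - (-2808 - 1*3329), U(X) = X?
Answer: -6156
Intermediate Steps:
r(p, M) = -74 + p**2 (r(p, M) = p**2 - 74 = -74 + p**2)
O = 12992 (O = 6855 - (-2808 - 3329) = 6855 - 1*(-6137) = 6855 + 6137 = 12992)
(r(U(5), -179) + (-9332 - 9767)) + O = ((-74 + 5**2) + (-9332 - 9767)) + 12992 = ((-74 + 25) - 19099) + 12992 = (-49 - 19099) + 12992 = -19148 + 12992 = -6156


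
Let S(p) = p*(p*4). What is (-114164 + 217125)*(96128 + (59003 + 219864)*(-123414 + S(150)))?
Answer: -959387077763410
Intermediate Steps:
S(p) = 4*p² (S(p) = p*(4*p) = 4*p²)
(-114164 + 217125)*(96128 + (59003 + 219864)*(-123414 + S(150))) = (-114164 + 217125)*(96128 + (59003 + 219864)*(-123414 + 4*150²)) = 102961*(96128 + 278867*(-123414 + 4*22500)) = 102961*(96128 + 278867*(-123414 + 90000)) = 102961*(96128 + 278867*(-33414)) = 102961*(96128 - 9318061938) = 102961*(-9317965810) = -959387077763410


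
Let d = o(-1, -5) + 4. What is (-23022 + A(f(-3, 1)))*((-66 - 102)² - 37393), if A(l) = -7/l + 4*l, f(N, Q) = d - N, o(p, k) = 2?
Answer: 1896891889/9 ≈ 2.1077e+8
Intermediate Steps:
d = 6 (d = 2 + 4 = 6)
f(N, Q) = 6 - N
(-23022 + A(f(-3, 1)))*((-66 - 102)² - 37393) = (-23022 + (-7/(6 - 1*(-3)) + 4*(6 - 1*(-3))))*((-66 - 102)² - 37393) = (-23022 + (-7/(6 + 3) + 4*(6 + 3)))*((-168)² - 37393) = (-23022 + (-7/9 + 4*9))*(28224 - 37393) = (-23022 + (-7*⅑ + 36))*(-9169) = (-23022 + (-7/9 + 36))*(-9169) = (-23022 + 317/9)*(-9169) = -206881/9*(-9169) = 1896891889/9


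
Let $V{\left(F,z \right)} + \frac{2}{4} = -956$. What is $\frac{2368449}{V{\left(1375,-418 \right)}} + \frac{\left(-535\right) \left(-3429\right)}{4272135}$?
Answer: $- \frac{1348877220669}{544839617} \approx -2475.7$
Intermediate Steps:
$V{\left(F,z \right)} = - \frac{1913}{2}$ ($V{\left(F,z \right)} = - \frac{1}{2} - 956 = - \frac{1913}{2}$)
$\frac{2368449}{V{\left(1375,-418 \right)}} + \frac{\left(-535\right) \left(-3429\right)}{4272135} = \frac{2368449}{- \frac{1913}{2}} + \frac{\left(-535\right) \left(-3429\right)}{4272135} = 2368449 \left(- \frac{2}{1913}\right) + 1834515 \cdot \frac{1}{4272135} = - \frac{4736898}{1913} + \frac{122301}{284809} = - \frac{1348877220669}{544839617}$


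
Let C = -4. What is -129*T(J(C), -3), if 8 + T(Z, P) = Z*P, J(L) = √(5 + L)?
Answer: 1419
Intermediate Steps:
T(Z, P) = -8 + P*Z (T(Z, P) = -8 + Z*P = -8 + P*Z)
-129*T(J(C), -3) = -129*(-8 - 3*√(5 - 4)) = -129*(-8 - 3*√1) = -129*(-8 - 3*1) = -129*(-8 - 3) = -129*(-11) = 1419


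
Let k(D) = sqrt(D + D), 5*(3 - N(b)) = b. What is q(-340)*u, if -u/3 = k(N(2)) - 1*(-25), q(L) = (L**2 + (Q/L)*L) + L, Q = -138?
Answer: -8634150 - 345366*sqrt(130)/5 ≈ -9.4217e+6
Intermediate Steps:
N(b) = 3 - b/5
k(D) = sqrt(2)*sqrt(D) (k(D) = sqrt(2*D) = sqrt(2)*sqrt(D))
q(L) = -138 + L + L**2 (q(L) = (L**2 + (-138/L)*L) + L = (L**2 - 138) + L = (-138 + L**2) + L = -138 + L + L**2)
u = -75 - 3*sqrt(130)/5 (u = -3*(sqrt(2)*sqrt(3 - 1/5*2) - 1*(-25)) = -3*(sqrt(2)*sqrt(3 - 2/5) + 25) = -3*(sqrt(2)*sqrt(13/5) + 25) = -3*(sqrt(2)*(sqrt(65)/5) + 25) = -3*(sqrt(130)/5 + 25) = -3*(25 + sqrt(130)/5) = -75 - 3*sqrt(130)/5 ≈ -81.841)
q(-340)*u = (-138 - 340 + (-340)**2)*(-75 - 3*sqrt(130)/5) = (-138 - 340 + 115600)*(-75 - 3*sqrt(130)/5) = 115122*(-75 - 3*sqrt(130)/5) = -8634150 - 345366*sqrt(130)/5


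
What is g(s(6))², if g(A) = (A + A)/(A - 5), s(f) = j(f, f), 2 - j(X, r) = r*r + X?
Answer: 256/81 ≈ 3.1605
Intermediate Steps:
j(X, r) = 2 - X - r² (j(X, r) = 2 - (r*r + X) = 2 - (r² + X) = 2 - (X + r²) = 2 + (-X - r²) = 2 - X - r²)
s(f) = 2 - f - f²
g(A) = 2*A/(-5 + A) (g(A) = (2*A)/(-5 + A) = 2*A/(-5 + A))
g(s(6))² = (2*(2 - 1*6 - 1*6²)/(-5 + (2 - 1*6 - 1*6²)))² = (2*(2 - 6 - 1*36)/(-5 + (2 - 6 - 1*36)))² = (2*(2 - 6 - 36)/(-5 + (2 - 6 - 36)))² = (2*(-40)/(-5 - 40))² = (2*(-40)/(-45))² = (2*(-40)*(-1/45))² = (16/9)² = 256/81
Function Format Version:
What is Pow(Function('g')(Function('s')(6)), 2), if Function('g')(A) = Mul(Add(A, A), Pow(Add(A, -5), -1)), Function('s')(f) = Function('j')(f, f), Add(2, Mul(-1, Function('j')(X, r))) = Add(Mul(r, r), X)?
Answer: Rational(256, 81) ≈ 3.1605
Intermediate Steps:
Function('j')(X, r) = Add(2, Mul(-1, X), Mul(-1, Pow(r, 2))) (Function('j')(X, r) = Add(2, Mul(-1, Add(Mul(r, r), X))) = Add(2, Mul(-1, Add(Pow(r, 2), X))) = Add(2, Mul(-1, Add(X, Pow(r, 2)))) = Add(2, Add(Mul(-1, X), Mul(-1, Pow(r, 2)))) = Add(2, Mul(-1, X), Mul(-1, Pow(r, 2))))
Function('s')(f) = Add(2, Mul(-1, f), Mul(-1, Pow(f, 2)))
Function('g')(A) = Mul(2, A, Pow(Add(-5, A), -1)) (Function('g')(A) = Mul(Mul(2, A), Pow(Add(-5, A), -1)) = Mul(2, A, Pow(Add(-5, A), -1)))
Pow(Function('g')(Function('s')(6)), 2) = Pow(Mul(2, Add(2, Mul(-1, 6), Mul(-1, Pow(6, 2))), Pow(Add(-5, Add(2, Mul(-1, 6), Mul(-1, Pow(6, 2)))), -1)), 2) = Pow(Mul(2, Add(2, -6, Mul(-1, 36)), Pow(Add(-5, Add(2, -6, Mul(-1, 36))), -1)), 2) = Pow(Mul(2, Add(2, -6, -36), Pow(Add(-5, Add(2, -6, -36)), -1)), 2) = Pow(Mul(2, -40, Pow(Add(-5, -40), -1)), 2) = Pow(Mul(2, -40, Pow(-45, -1)), 2) = Pow(Mul(2, -40, Rational(-1, 45)), 2) = Pow(Rational(16, 9), 2) = Rational(256, 81)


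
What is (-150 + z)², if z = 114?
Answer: 1296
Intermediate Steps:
(-150 + z)² = (-150 + 114)² = (-36)² = 1296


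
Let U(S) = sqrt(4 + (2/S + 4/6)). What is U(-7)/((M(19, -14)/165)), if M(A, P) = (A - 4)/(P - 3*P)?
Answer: 88*sqrt(483)/3 ≈ 644.67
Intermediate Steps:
U(S) = sqrt(14/3 + 2/S) (U(S) = sqrt(4 + (2/S + 4*(1/6))) = sqrt(4 + (2/S + 2/3)) = sqrt(4 + (2/3 + 2/S)) = sqrt(14/3 + 2/S))
M(A, P) = -(-4 + A)/(2*P) (M(A, P) = (-4 + A)/((-2*P)) = (-4 + A)*(-1/(2*P)) = -(-4 + A)/(2*P))
U(-7)/((M(19, -14)/165)) = (sqrt(42 + 18/(-7))/3)/((((1/2)*(4 - 1*19)/(-14))/165)) = (sqrt(42 + 18*(-1/7))/3)/((((1/2)*(-1/14)*(4 - 19))*(1/165))) = (sqrt(42 - 18/7)/3)/((((1/2)*(-1/14)*(-15))*(1/165))) = (sqrt(276/7)/3)/(((15/28)*(1/165))) = ((2*sqrt(483)/7)/3)/(1/308) = 308*(2*sqrt(483)/21) = 88*sqrt(483)/3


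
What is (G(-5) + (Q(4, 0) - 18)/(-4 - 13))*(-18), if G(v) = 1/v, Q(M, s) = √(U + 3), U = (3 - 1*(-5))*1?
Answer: -1314/85 + 18*√11/17 ≈ -11.947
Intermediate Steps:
U = 8 (U = (3 + 5)*1 = 8*1 = 8)
Q(M, s) = √11 (Q(M, s) = √(8 + 3) = √11)
G(v) = 1/v
(G(-5) + (Q(4, 0) - 18)/(-4 - 13))*(-18) = (1/(-5) + (√11 - 18)/(-4 - 13))*(-18) = (-⅕ + (-18 + √11)/(-17))*(-18) = (-⅕ + (-18 + √11)*(-1/17))*(-18) = (-⅕ + (18/17 - √11/17))*(-18) = (73/85 - √11/17)*(-18) = -1314/85 + 18*√11/17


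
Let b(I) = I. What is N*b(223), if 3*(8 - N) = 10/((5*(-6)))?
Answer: 16279/9 ≈ 1808.8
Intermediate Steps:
N = 73/9 (N = 8 - 10/(3*(5*(-6))) = 8 - 10/(3*(-30)) = 8 - 10*(-1)/(3*30) = 8 - 1/3*(-1/3) = 8 + 1/9 = 73/9 ≈ 8.1111)
N*b(223) = (73/9)*223 = 16279/9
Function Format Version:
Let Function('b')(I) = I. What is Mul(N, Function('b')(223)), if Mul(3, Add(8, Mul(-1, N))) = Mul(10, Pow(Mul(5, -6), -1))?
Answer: Rational(16279, 9) ≈ 1808.8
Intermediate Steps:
N = Rational(73, 9) (N = Add(8, Mul(Rational(-1, 3), Mul(10, Pow(Mul(5, -6), -1)))) = Add(8, Mul(Rational(-1, 3), Mul(10, Pow(-30, -1)))) = Add(8, Mul(Rational(-1, 3), Mul(10, Rational(-1, 30)))) = Add(8, Mul(Rational(-1, 3), Rational(-1, 3))) = Add(8, Rational(1, 9)) = Rational(73, 9) ≈ 8.1111)
Mul(N, Function('b')(223)) = Mul(Rational(73, 9), 223) = Rational(16279, 9)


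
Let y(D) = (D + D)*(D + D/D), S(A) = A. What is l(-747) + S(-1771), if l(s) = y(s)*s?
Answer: -832551199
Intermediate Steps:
y(D) = 2*D*(1 + D) (y(D) = (2*D)*(D + 1) = (2*D)*(1 + D) = 2*D*(1 + D))
l(s) = 2*s**2*(1 + s) (l(s) = (2*s*(1 + s))*s = 2*s**2*(1 + s))
l(-747) + S(-1771) = 2*(-747)**2*(1 - 747) - 1771 = 2*558009*(-746) - 1771 = -832549428 - 1771 = -832551199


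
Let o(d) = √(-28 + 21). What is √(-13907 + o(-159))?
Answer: √(-13907 + I*√7) ≈ 0.011 + 117.93*I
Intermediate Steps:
o(d) = I*√7 (o(d) = √(-7) = I*√7)
√(-13907 + o(-159)) = √(-13907 + I*√7)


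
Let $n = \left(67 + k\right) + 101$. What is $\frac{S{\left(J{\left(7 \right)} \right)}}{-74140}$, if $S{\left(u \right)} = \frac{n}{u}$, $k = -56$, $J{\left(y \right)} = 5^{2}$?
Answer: $- \frac{28}{463375} \approx -6.0426 \cdot 10^{-5}$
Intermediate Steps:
$J{\left(y \right)} = 25$
$n = 112$ ($n = \left(67 - 56\right) + 101 = 11 + 101 = 112$)
$S{\left(u \right)} = \frac{112}{u}$
$\frac{S{\left(J{\left(7 \right)} \right)}}{-74140} = \frac{112 \cdot \frac{1}{25}}{-74140} = 112 \cdot \frac{1}{25} \left(- \frac{1}{74140}\right) = \frac{112}{25} \left(- \frac{1}{74140}\right) = - \frac{28}{463375}$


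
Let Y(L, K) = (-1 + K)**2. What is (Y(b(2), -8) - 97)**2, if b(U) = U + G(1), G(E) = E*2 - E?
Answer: 256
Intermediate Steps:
G(E) = E (G(E) = 2*E - E = E)
b(U) = 1 + U (b(U) = U + 1 = 1 + U)
(Y(b(2), -8) - 97)**2 = ((-1 - 8)**2 - 97)**2 = ((-9)**2 - 97)**2 = (81 - 97)**2 = (-16)**2 = 256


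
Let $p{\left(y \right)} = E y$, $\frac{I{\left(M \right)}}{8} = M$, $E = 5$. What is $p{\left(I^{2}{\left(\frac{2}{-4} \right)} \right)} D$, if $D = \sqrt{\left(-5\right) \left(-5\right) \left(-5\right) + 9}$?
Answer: $160 i \sqrt{29} \approx 861.63 i$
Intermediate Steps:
$I{\left(M \right)} = 8 M$
$p{\left(y \right)} = 5 y$
$D = 2 i \sqrt{29}$ ($D = \sqrt{25 \left(-5\right) + 9} = \sqrt{-125 + 9} = \sqrt{-116} = 2 i \sqrt{29} \approx 10.77 i$)
$p{\left(I^{2}{\left(\frac{2}{-4} \right)} \right)} D = 5 \left(8 \frac{2}{-4}\right)^{2} \cdot 2 i \sqrt{29} = 5 \left(8 \cdot 2 \left(- \frac{1}{4}\right)\right)^{2} \cdot 2 i \sqrt{29} = 5 \left(8 \left(- \frac{1}{2}\right)\right)^{2} \cdot 2 i \sqrt{29} = 5 \left(-4\right)^{2} \cdot 2 i \sqrt{29} = 5 \cdot 16 \cdot 2 i \sqrt{29} = 80 \cdot 2 i \sqrt{29} = 160 i \sqrt{29}$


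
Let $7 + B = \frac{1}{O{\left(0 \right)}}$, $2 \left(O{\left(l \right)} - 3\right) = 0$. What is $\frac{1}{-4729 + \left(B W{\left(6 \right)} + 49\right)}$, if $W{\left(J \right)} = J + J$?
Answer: $- \frac{1}{4760} \approx -0.00021008$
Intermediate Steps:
$W{\left(J \right)} = 2 J$
$O{\left(l \right)} = 3$ ($O{\left(l \right)} = 3 + \frac{1}{2} \cdot 0 = 3 + 0 = 3$)
$B = - \frac{20}{3}$ ($B = -7 + \frac{1}{3} = - \frac{20}{3} \approx -6.6667$)
$\frac{1}{-4729 + \left(B W{\left(6 \right)} + 49\right)} = \frac{1}{-4729 + \left(- \frac{20 \cdot 2 \cdot 6}{3} + 49\right)} = \frac{1}{-4729 + \left(\left(- \frac{20}{3}\right) 12 + 49\right)} = \frac{1}{-4729 + \left(-80 + 49\right)} = \frac{1}{-4729 - 31} = \frac{1}{-4760} = - \frac{1}{4760}$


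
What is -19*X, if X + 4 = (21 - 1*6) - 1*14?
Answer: 57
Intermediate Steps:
X = -3 (X = -4 + ((21 - 1*6) - 1*14) = -4 + ((21 - 6) - 14) = -4 + (15 - 14) = -4 + 1 = -3)
-19*X = -19*(-3) = 57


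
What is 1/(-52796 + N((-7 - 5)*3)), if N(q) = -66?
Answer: -1/52862 ≈ -1.8917e-5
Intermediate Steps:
1/(-52796 + N((-7 - 5)*3)) = 1/(-52796 - 66) = 1/(-52862) = -1/52862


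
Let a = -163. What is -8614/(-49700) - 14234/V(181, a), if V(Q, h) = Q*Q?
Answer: -212613273/814110850 ≈ -0.26116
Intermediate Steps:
V(Q, h) = Q²
-8614/(-49700) - 14234/V(181, a) = -8614/(-49700) - 14234/(181²) = -8614*(-1/49700) - 14234/32761 = 4307/24850 - 14234*1/32761 = 4307/24850 - 14234/32761 = -212613273/814110850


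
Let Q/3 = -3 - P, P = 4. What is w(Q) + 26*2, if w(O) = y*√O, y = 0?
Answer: 52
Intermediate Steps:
Q = -21 (Q = 3*(-3 - 1*4) = 3*(-3 - 4) = 3*(-7) = -21)
w(O) = 0 (w(O) = 0*√O = 0)
w(Q) + 26*2 = 0 + 26*2 = 0 + 52 = 52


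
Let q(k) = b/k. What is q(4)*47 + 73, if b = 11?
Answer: 809/4 ≈ 202.25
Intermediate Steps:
q(k) = 11/k
q(4)*47 + 73 = (11/4)*47 + 73 = 517/4 + 73 = 809/4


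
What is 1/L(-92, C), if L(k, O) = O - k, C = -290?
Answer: -1/198 ≈ -0.0050505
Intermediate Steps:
1/L(-92, C) = 1/(-290 - 1*(-92)) = 1/(-290 + 92) = 1/(-198) = -1/198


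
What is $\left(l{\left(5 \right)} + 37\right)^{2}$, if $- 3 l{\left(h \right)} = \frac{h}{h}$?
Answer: $\frac{12100}{9} \approx 1344.4$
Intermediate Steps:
$l{\left(h \right)} = - \frac{1}{3}$ ($l{\left(h \right)} = - \frac{h \frac{1}{h}}{3} = \left(- \frac{1}{3}\right) 1 = - \frac{1}{3}$)
$\left(l{\left(5 \right)} + 37\right)^{2} = \left(- \frac{1}{3} + 37\right)^{2} = \left(\frac{110}{3}\right)^{2} = \frac{12100}{9}$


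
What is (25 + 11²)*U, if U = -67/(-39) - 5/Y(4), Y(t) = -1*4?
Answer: 33799/78 ≈ 433.32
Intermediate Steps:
Y(t) = -4
U = 463/156 (U = -67/(-39) - 5/(-4) = -67*(-1/39) - 5*(-¼) = 67/39 + 5/4 = 463/156 ≈ 2.9679)
(25 + 11²)*U = (25 + 11²)*(463/156) = (25 + 121)*(463/156) = 146*(463/156) = 33799/78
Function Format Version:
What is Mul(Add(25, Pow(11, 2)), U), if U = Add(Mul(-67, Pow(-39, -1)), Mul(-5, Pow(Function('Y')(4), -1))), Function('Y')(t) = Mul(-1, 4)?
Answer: Rational(33799, 78) ≈ 433.32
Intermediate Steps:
Function('Y')(t) = -4
U = Rational(463, 156) (U = Add(Mul(-67, Pow(-39, -1)), Mul(-5, Pow(-4, -1))) = Add(Mul(-67, Rational(-1, 39)), Mul(-5, Rational(-1, 4))) = Add(Rational(67, 39), Rational(5, 4)) = Rational(463, 156) ≈ 2.9679)
Mul(Add(25, Pow(11, 2)), U) = Mul(Add(25, Pow(11, 2)), Rational(463, 156)) = Mul(Add(25, 121), Rational(463, 156)) = Mul(146, Rational(463, 156)) = Rational(33799, 78)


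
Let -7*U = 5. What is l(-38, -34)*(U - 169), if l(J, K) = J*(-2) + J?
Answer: -45144/7 ≈ -6449.1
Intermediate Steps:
l(J, K) = -J (l(J, K) = -2*J + J = -J)
U = -5/7 (U = -⅐*5 = -5/7 ≈ -0.71429)
l(-38, -34)*(U - 169) = (-1*(-38))*(-5/7 - 169) = 38*(-1188/7) = -45144/7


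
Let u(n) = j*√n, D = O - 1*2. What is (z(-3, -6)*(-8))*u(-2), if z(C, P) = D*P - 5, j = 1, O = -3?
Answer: -200*I*√2 ≈ -282.84*I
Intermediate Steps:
D = -5 (D = -3 - 1*2 = -3 - 2 = -5)
u(n) = √n (u(n) = 1*√n = √n)
z(C, P) = -5 - 5*P (z(C, P) = -5*P - 5 = -5 - 5*P)
(z(-3, -6)*(-8))*u(-2) = ((-5 - 5*(-6))*(-8))*√(-2) = ((-5 + 30)*(-8))*(I*√2) = (25*(-8))*(I*√2) = -200*I*√2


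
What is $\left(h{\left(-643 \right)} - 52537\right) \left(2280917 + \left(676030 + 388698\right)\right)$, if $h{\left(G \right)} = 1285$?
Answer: $-171470997540$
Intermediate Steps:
$\left(h{\left(-643 \right)} - 52537\right) \left(2280917 + \left(676030 + 388698\right)\right) = \left(1285 - 52537\right) \left(2280917 + \left(676030 + 388698\right)\right) = - 51252 \left(2280917 + 1064728\right) = \left(-51252\right) 3345645 = -171470997540$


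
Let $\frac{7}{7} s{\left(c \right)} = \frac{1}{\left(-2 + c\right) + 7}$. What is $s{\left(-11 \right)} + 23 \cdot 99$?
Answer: $\frac{13661}{6} \approx 2276.8$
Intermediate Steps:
$s{\left(c \right)} = \frac{1}{5 + c}$ ($s{\left(c \right)} = \frac{1}{\left(-2 + c\right) + 7} = \frac{1}{5 + c}$)
$s{\left(-11 \right)} + 23 \cdot 99 = \frac{1}{5 - 11} + 23 \cdot 99 = \frac{1}{-6} + 2277 = - \frac{1}{6} + 2277 = \frac{13661}{6}$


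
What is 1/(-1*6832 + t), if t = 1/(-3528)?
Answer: -3528/24103297 ≈ -0.00014637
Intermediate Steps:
t = -1/3528 ≈ -0.00028345
1/(-1*6832 + t) = 1/(-1*6832 - 1/3528) = 1/(-6832 - 1/3528) = 1/(-24103297/3528) = -3528/24103297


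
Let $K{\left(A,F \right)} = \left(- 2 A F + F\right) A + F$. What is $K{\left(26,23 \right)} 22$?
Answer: $-670450$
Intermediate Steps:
$K{\left(A,F \right)} = F + A \left(F - 2 A F\right)$ ($K{\left(A,F \right)} = \left(- 2 A F + F\right) A + F = \left(F - 2 A F\right) A + F = A \left(F - 2 A F\right) + F = F + A \left(F - 2 A F\right)$)
$K{\left(26,23 \right)} 22 = 23 \left(1 + 26 - 2 \cdot 26^{2}\right) 22 = 23 \left(1 + 26 - 1352\right) 22 = 23 \left(-1325\right) 22 = \left(-30475\right) 22 = -670450$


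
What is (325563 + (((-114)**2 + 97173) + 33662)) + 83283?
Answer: 552677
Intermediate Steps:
(325563 + (((-114)**2 + 97173) + 33662)) + 83283 = (325563 + ((12996 + 97173) + 33662)) + 83283 = (325563 + (110169 + 33662)) + 83283 = (325563 + 143831) + 83283 = 469394 + 83283 = 552677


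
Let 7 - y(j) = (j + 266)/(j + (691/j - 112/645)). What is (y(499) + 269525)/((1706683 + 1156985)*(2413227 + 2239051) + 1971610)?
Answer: 43393179949389/2144875047676403935928 ≈ 2.0231e-8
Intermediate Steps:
y(j) = 7 - (266 + j)/(-112/645 + j + 691/j) (y(j) = 7 - (j + 266)/(j + (691/j - 112/645)) = 7 - (266 + j)/(j + (691/j - 112*1/645)) = 7 - (266 + j)/(j + (691/j - 112/645)) = 7 - (266 + j)/(j + (-112/645 + 691/j)) = 7 - (266 + j)/(-112/645 + j + 691/j))
(y(499) + 269525)/((1706683 + 1156985)*(2413227 + 2239051) + 1971610) = ((3119865 - 172354*499 + 3870*499²)/(445695 - 112*499 + 645*499²) + 269525)/((1706683 + 1156985)*(2413227 + 2239051) + 1971610) = ((3119865 - 86004646 + 3870*249001)/(445695 - 55888 + 645*249001) + 269525)/(2863668*4652278 + 1971610) = ((3119865 - 86004646 + 963633870)/(445695 - 55888 + 160605645) + 269525)/(13322579635704 + 1971610) = (880749089/160995452 + 269525)/13322581607314 = ((1/160995452)*880749089 + 269525)*(1/13322581607314) = (880749089/160995452 + 269525)*(1/13322581607314) = (43393179949389/160995452)*(1/13322581607314) = 43393179949389/2144875047676403935928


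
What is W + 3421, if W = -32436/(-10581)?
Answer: 12076679/3527 ≈ 3424.1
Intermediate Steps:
W = 10812/3527 (W = -32436*(-1/10581) = 10812/3527 ≈ 3.0655)
W + 3421 = 10812/3527 + 3421 = 12076679/3527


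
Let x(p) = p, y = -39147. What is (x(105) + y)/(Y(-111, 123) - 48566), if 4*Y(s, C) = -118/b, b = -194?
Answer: 20952/26063 ≈ 0.80390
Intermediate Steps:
Y(s, C) = 59/388 (Y(s, C) = (-118/(-194))/4 = (-118*(-1/194))/4 = (¼)*(59/97) = 59/388)
(x(105) + y)/(Y(-111, 123) - 48566) = (105 - 39147)/(59/388 - 48566) = -39042/(-18843549/388) = -39042*(-388/18843549) = 20952/26063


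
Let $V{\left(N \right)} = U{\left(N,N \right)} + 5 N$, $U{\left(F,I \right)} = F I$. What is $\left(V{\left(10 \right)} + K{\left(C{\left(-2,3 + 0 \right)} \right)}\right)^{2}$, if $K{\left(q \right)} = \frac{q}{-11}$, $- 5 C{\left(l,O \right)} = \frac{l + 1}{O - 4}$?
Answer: $\frac{68079001}{3025} \approx 22505.0$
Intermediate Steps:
$C{\left(l,O \right)} = - \frac{1 + l}{5 \left(-4 + O\right)}$ ($C{\left(l,O \right)} = - \frac{\left(l + 1\right) \frac{1}{O - 4}}{5} = - \frac{\left(1 + l\right) \frac{1}{-4 + O}}{5} = - \frac{\frac{1}{-4 + O} \left(1 + l\right)}{5} = - \frac{1 + l}{5 \left(-4 + O\right)}$)
$V{\left(N \right)} = N^{2} + 5 N$ ($V{\left(N \right)} = N N + 5 N = N^{2} + 5 N$)
$K{\left(q \right)} = - \frac{q}{11}$ ($K{\left(q \right)} = q \left(- \frac{1}{11}\right) = - \frac{q}{11}$)
$\left(V{\left(10 \right)} + K{\left(C{\left(-2,3 + 0 \right)} \right)}\right)^{2} = \left(10 \left(5 + 10\right) - \frac{\frac{1}{5} \frac{1}{-4 + \left(3 + 0\right)} \left(-1 - -2\right)}{11}\right)^{2} = \left(10 \cdot 15 - \frac{\frac{1}{5} \frac{1}{-4 + 3} \left(-1 + 2\right)}{11}\right)^{2} = \left(150 - \frac{\frac{1}{5} \frac{1}{-1} \cdot 1}{11}\right)^{2} = \left(150 - \frac{\frac{1}{5} \left(-1\right) 1}{11}\right)^{2} = \left(150 - - \frac{1}{55}\right)^{2} = \left(150 + \frac{1}{55}\right)^{2} = \left(\frac{8251}{55}\right)^{2} = \frac{68079001}{3025}$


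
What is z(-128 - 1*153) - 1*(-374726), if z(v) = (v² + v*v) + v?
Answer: 532367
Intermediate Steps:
z(v) = v + 2*v² (z(v) = (v² + v²) + v = 2*v² + v = v + 2*v²)
z(-128 - 1*153) - 1*(-374726) = (-128 - 1*153)*(1 + 2*(-128 - 1*153)) - 1*(-374726) = (-128 - 153)*(1 + 2*(-128 - 153)) + 374726 = -281*(1 + 2*(-281)) + 374726 = -281*(1 - 562) + 374726 = -281*(-561) + 374726 = 157641 + 374726 = 532367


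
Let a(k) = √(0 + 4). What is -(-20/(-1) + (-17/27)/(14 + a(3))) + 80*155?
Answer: 5348177/432 ≈ 12380.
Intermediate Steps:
a(k) = 2 (a(k) = √4 = 2)
-(-20/(-1) + (-17/27)/(14 + a(3))) + 80*155 = -(-20/(-1) + (-17/27)/(14 + 2)) + 80*155 = -(-20*(-1) - 17*1/27/16) + 12400 = -(20 - 17/27*1/16) + 12400 = -(20 - 17/432) + 12400 = -1*8623/432 + 12400 = -8623/432 + 12400 = 5348177/432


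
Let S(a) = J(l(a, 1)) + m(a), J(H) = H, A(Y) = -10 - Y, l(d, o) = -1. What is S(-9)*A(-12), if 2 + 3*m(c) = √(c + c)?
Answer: -10/3 + 2*I*√2 ≈ -3.3333 + 2.8284*I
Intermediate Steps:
m(c) = -⅔ + √2*√c/3 (m(c) = -⅔ + √(c + c)/3 = -⅔ + √(2*c)/3 = -⅔ + (√2*√c)/3 = -⅔ + √2*√c/3)
S(a) = -5/3 + √2*√a/3 (S(a) = -1 + (-⅔ + √2*√a/3) = -5/3 + √2*√a/3)
S(-9)*A(-12) = (-5/3 + √2*√(-9)/3)*(-10 - 1*(-12)) = (-5/3 + √2*(3*I)/3)*(-10 + 12) = (-5/3 + I*√2)*2 = -10/3 + 2*I*√2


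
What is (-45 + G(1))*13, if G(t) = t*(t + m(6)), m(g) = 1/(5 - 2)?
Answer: -1703/3 ≈ -567.67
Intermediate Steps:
m(g) = ⅓ (m(g) = 1/3 = ⅓)
G(t) = t*(⅓ + t) (G(t) = t*(t + ⅓) = t*(⅓ + t))
(-45 + G(1))*13 = (-45 + 1*(⅓ + 1))*13 = (-45 + 1*(4/3))*13 = (-45 + 4/3)*13 = -131/3*13 = -1703/3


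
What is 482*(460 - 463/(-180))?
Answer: 20066383/90 ≈ 2.2296e+5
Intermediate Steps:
482*(460 - 463/(-180)) = 482*(460 - 463*(-1/180)) = 482*(460 + 463/180) = 482*(83263/180) = 20066383/90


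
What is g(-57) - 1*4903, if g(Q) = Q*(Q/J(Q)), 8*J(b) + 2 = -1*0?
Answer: -17899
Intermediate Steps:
J(b) = -¼ (J(b) = -¼ + (-1*0)/8 = -¼ + (⅛)*0 = -¼ + 0 = -¼)
g(Q) = -4*Q² (g(Q) = Q*(Q/(-¼)) = Q*(Q*(-4)) = Q*(-4*Q) = -4*Q²)
g(-57) - 1*4903 = -4*(-57)² - 1*4903 = -4*3249 - 4903 = -12996 - 4903 = -17899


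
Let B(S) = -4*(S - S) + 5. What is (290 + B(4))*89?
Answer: 26255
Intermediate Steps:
B(S) = 5 (B(S) = -4*0 + 5 = 0 + 5 = 5)
(290 + B(4))*89 = (290 + 5)*89 = 295*89 = 26255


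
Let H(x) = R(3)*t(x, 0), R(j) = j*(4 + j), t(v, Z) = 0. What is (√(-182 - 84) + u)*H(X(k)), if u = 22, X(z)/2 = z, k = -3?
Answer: 0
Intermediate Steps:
X(z) = 2*z
H(x) = 0 (H(x) = (3*(4 + 3))*0 = (3*7)*0 = 21*0 = 0)
(√(-182 - 84) + u)*H(X(k)) = (√(-182 - 84) + 22)*0 = (√(-266) + 22)*0 = (I*√266 + 22)*0 = (22 + I*√266)*0 = 0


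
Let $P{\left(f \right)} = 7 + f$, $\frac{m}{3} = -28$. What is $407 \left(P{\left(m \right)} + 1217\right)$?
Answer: $463980$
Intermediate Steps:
$m = -84$ ($m = 3 \left(-28\right) = -84$)
$407 \left(P{\left(m \right)} + 1217\right) = 407 \left(\left(7 - 84\right) + 1217\right) = 407 \left(-77 + 1217\right) = 407 \cdot 1140 = 463980$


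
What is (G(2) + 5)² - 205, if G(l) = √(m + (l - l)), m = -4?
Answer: -184 + 20*I ≈ -184.0 + 20.0*I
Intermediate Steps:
G(l) = 2*I (G(l) = √(-4 + (l - l)) = √(-4 + 0) = √(-4) = 2*I)
(G(2) + 5)² - 205 = (2*I + 5)² - 205 = (5 + 2*I)² - 205 = -205 + (5 + 2*I)²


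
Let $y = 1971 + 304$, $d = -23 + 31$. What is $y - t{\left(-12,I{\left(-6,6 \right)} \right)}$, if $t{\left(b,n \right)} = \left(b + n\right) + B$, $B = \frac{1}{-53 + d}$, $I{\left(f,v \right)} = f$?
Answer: $\frac{103186}{45} \approx 2293.0$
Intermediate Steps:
$d = 8$
$B = - \frac{1}{45}$ ($B = \frac{1}{-53 + 8} = \frac{1}{-45} = - \frac{1}{45} \approx -0.022222$)
$y = 2275$
$t{\left(b,n \right)} = - \frac{1}{45} + b + n$ ($t{\left(b,n \right)} = \left(b + n\right) - \frac{1}{45} = - \frac{1}{45} + b + n$)
$y - t{\left(-12,I{\left(-6,6 \right)} \right)} = 2275 - \left(- \frac{1}{45} - 12 - 6\right) = 2275 - - \frac{811}{45} = 2275 + \frac{811}{45} = \frac{103186}{45}$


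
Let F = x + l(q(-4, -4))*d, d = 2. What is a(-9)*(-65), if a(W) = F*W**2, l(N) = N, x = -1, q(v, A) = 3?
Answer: -26325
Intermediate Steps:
F = 5 (F = -1 + 3*2 = -1 + 6 = 5)
a(W) = 5*W**2
a(-9)*(-65) = (5*(-9)**2)*(-65) = (5*81)*(-65) = 405*(-65) = -26325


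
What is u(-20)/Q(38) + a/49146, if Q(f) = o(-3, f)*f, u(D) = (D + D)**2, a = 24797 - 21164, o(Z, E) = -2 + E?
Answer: 3483481/2801322 ≈ 1.2435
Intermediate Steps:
a = 3633
u(D) = 4*D**2 (u(D) = (2*D)**2 = 4*D**2)
Q(f) = f*(-2 + f) (Q(f) = (-2 + f)*f = f*(-2 + f))
u(-20)/Q(38) + a/49146 = (4*(-20)**2)/((38*(-2 + 38))) + 3633/49146 = (4*400)/((38*36)) + 3633*(1/49146) = 1600/1368 + 1211/16382 = 1600*(1/1368) + 1211/16382 = 200/171 + 1211/16382 = 3483481/2801322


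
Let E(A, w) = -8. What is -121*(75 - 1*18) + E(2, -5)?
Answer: -6905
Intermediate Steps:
-121*(75 - 1*18) + E(2, -5) = -121*(75 - 1*18) - 8 = -121*(75 - 18) - 8 = -121*57 - 8 = -6897 - 8 = -6905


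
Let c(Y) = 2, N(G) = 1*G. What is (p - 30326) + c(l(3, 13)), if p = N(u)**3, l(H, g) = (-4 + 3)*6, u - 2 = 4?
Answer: -30108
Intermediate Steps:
u = 6 (u = 2 + 4 = 6)
N(G) = G
l(H, g) = -6 (l(H, g) = -1*6 = -6)
p = 216 (p = 6**3 = 216)
(p - 30326) + c(l(3, 13)) = (216 - 30326) + 2 = -30110 + 2 = -30108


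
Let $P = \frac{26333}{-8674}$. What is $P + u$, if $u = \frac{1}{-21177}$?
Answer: $- \frac{557662615}{183689298} \approx -3.0359$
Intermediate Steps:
$u = - \frac{1}{21177} \approx -4.7221 \cdot 10^{-5}$
$P = - \frac{26333}{8674}$ ($P = 26333 \left(- \frac{1}{8674}\right) = - \frac{26333}{8674} \approx -3.0359$)
$P + u = - \frac{26333}{8674} - \frac{1}{21177} = - \frac{557662615}{183689298}$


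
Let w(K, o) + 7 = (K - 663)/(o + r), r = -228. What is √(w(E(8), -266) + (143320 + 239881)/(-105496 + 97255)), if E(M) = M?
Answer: I*√864695195651118/4071054 ≈ 7.2231*I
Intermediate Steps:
w(K, o) = -7 + (-663 + K)/(-228 + o) (w(K, o) = -7 + (K - 663)/(o - 228) = -7 + (-663 + K)/(-228 + o))
√(w(E(8), -266) + (143320 + 239881)/(-105496 + 97255)) = √((933 + 8 - 7*(-266))/(-228 - 266) + (143320 + 239881)/(-105496 + 97255)) = √((933 + 8 + 1862)/(-494) + 383201/(-8241)) = √(-1/494*2803 + 383201*(-1/8241)) = √(-2803/494 - 383201/8241) = √(-212400817/4071054) = I*√864695195651118/4071054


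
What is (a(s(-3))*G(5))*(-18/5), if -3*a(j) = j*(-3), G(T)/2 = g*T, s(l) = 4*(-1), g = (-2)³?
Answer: -1152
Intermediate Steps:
g = -8
s(l) = -4
G(T) = -16*T (G(T) = 2*(-8*T) = -16*T)
a(j) = j (a(j) = -j*(-3)/3 = -(-1)*j = j)
(a(s(-3))*G(5))*(-18/5) = (-(-64)*5)*(-18/5) = (-4*(-80))*(-18*⅕) = 320*(-18/5) = -1152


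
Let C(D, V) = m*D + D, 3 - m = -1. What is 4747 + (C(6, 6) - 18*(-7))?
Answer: 4903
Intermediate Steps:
m = 4 (m = 3 - 1*(-1) = 3 + 1 = 4)
C(D, V) = 5*D (C(D, V) = 4*D + D = 5*D)
4747 + (C(6, 6) - 18*(-7)) = 4747 + (5*6 - 18*(-7)) = 4747 + (30 + 126) = 4747 + 156 = 4903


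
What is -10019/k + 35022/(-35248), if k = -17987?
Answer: -138395501/317002888 ≈ -0.43657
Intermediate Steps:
-10019/k + 35022/(-35248) = -10019/(-17987) + 35022/(-35248) = -10019*(-1/17987) + 35022*(-1/35248) = 10019/17987 - 17511/17624 = -138395501/317002888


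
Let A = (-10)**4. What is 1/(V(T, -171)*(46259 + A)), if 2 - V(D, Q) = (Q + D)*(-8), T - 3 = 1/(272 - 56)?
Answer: -3/226492483 ≈ -1.3245e-8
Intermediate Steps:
A = 10000
T = 649/216 (T = 3 + 1/(272 - 56) = 3 + 1/216 = 649/216 ≈ 3.0046)
V(D, Q) = 2 + 8*D + 8*Q (V(D, Q) = 2 - (Q + D)*(-8) = 2 - (D + Q)*(-8) = 2 - (-8*D - 8*Q) = 2 + (8*D + 8*Q) = 2 + 8*D + 8*Q)
1/(V(T, -171)*(46259 + A)) = 1/((2 + 8*(649/216) + 8*(-171))*(46259 + 10000)) = 1/((2 + 649/27 - 1368)*56259) = (1/56259)/(-36233/27) = -27/36233*1/56259 = -3/226492483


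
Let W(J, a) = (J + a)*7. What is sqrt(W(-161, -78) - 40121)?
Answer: I*sqrt(41794) ≈ 204.44*I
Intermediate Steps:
W(J, a) = 7*J + 7*a
sqrt(W(-161, -78) - 40121) = sqrt((7*(-161) + 7*(-78)) - 40121) = sqrt((-1127 - 546) - 40121) = sqrt(-1673 - 40121) = sqrt(-41794) = I*sqrt(41794)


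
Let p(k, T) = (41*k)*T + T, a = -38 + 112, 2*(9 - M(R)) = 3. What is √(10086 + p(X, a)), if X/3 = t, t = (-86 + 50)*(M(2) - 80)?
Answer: 2*√5941595 ≈ 4875.1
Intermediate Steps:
M(R) = 15/2 (M(R) = 9 - ½*3 = 9 - 3/2 = 15/2)
a = 74
t = 2610 (t = (-86 + 50)*(15/2 - 80) = -36*(-145/2) = 2610)
X = 7830 (X = 3*2610 = 7830)
p(k, T) = T + 41*T*k (p(k, T) = 41*T*k + T = T + 41*T*k)
√(10086 + p(X, a)) = √(10086 + 74*(1 + 41*7830)) = √(10086 + 74*(1 + 321030)) = √(10086 + 74*321031) = √(10086 + 23756294) = √23766380 = 2*√5941595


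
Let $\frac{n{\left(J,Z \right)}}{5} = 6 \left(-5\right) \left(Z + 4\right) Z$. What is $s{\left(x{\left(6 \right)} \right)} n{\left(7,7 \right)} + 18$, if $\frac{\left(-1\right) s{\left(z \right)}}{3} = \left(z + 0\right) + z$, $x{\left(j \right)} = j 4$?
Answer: $1663218$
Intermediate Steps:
$n{\left(J,Z \right)} = - 150 Z \left(4 + Z\right)$ ($n{\left(J,Z \right)} = 5 \cdot 6 \left(-5\right) \left(Z + 4\right) Z = 5 \left(- 30 \left(4 + Z\right) Z\right) = 5 \left(- 30 Z \left(4 + Z\right)\right) = - 150 Z \left(4 + Z\right)$)
$x{\left(j \right)} = 4 j$
$s{\left(z \right)} = - 6 z$ ($s{\left(z \right)} = - 3 \left(\left(z + 0\right) + z\right) = - 3 \left(z + z\right) = - 3 \cdot 2 z = - 6 z$)
$s{\left(x{\left(6 \right)} \right)} n{\left(7,7 \right)} + 18 = - 6 \cdot 4 \cdot 6 \left(\left(-150\right) 7 \left(4 + 7\right)\right) + 18 = \left(-6\right) 24 \left(\left(-150\right) 7 \cdot 11\right) + 18 = \left(-144\right) \left(-11550\right) + 18 = 1663200 + 18 = 1663218$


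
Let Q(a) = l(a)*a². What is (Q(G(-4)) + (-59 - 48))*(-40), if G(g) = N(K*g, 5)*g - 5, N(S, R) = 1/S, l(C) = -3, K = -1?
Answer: 8600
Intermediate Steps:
G(g) = -6 (G(g) = g/((-g)) - 5 = (-1/g)*g - 5 = -1 - 5 = -6)
Q(a) = -3*a²
(Q(G(-4)) + (-59 - 48))*(-40) = (-3*(-6)² + (-59 - 48))*(-40) = (-3*36 - 107)*(-40) = (-108 - 107)*(-40) = -215*(-40) = 8600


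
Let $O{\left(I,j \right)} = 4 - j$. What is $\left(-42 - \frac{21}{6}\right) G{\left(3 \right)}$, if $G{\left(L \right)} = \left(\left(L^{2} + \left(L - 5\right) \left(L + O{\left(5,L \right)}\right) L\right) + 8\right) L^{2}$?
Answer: $\frac{5733}{2} \approx 2866.5$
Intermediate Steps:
$G{\left(L \right)} = L^{2} \left(8 + L^{2} + L \left(-20 + 4 L\right)\right)$ ($G{\left(L \right)} = \left(\left(L^{2} + \left(L - 5\right) \left(L - \left(-4 + L\right)\right) L\right) + 8\right) L^{2} = \left(\left(L^{2} + \left(-5 + L\right) 4 L\right) + 8\right) L^{2} = \left(\left(L^{2} + \left(-20 + 4 L\right) L\right) + 8\right) L^{2} = \left(\left(L^{2} + L \left(-20 + 4 L\right)\right) + 8\right) L^{2} = \left(8 + L^{2} + L \left(-20 + 4 L\right)\right) L^{2} = L^{2} \left(8 + L^{2} + L \left(-20 + 4 L\right)\right)$)
$\left(-42 - \frac{21}{6}\right) G{\left(3 \right)} = \left(-42 - \frac{21}{6}\right) 3^{2} \left(8 - 60 + 5 \cdot 3^{2}\right) = \left(-42 - \frac{7}{2}\right) 9 \left(8 - 60 + 5 \cdot 9\right) = \left(-42 - \frac{7}{2}\right) 9 \left(8 - 60 + 45\right) = - \frac{91 \cdot 9 \left(-7\right)}{2} = \left(- \frac{91}{2}\right) \left(-63\right) = \frac{5733}{2}$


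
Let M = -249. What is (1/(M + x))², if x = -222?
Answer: 1/221841 ≈ 4.5077e-6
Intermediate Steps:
(1/(M + x))² = (1/(-249 - 222))² = (1/(-471))² = (-1/471)² = 1/221841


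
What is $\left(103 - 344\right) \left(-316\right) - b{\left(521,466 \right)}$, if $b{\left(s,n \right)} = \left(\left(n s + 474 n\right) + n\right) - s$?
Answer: $-387459$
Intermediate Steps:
$b{\left(s,n \right)} = - s + 475 n + n s$ ($b{\left(s,n \right)} = \left(\left(474 n + n s\right) + n\right) - s = \left(475 n + n s\right) - s = - s + 475 n + n s$)
$\left(103 - 344\right) \left(-316\right) - b{\left(521,466 \right)} = \left(103 - 344\right) \left(-316\right) - \left(\left(-1\right) 521 + 475 \cdot 466 + 466 \cdot 521\right) = \left(-241\right) \left(-316\right) - \left(-521 + 221350 + 242786\right) = 76156 - 463615 = -387459$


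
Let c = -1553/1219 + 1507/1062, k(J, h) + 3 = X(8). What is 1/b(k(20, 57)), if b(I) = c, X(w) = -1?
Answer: 1294578/187747 ≈ 6.8953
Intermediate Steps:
k(J, h) = -4 (k(J, h) = -3 - 1 = -4)
c = 187747/1294578 (c = -1553*1/1219 + 1507*(1/1062) = -1553/1219 + 1507/1062 = 187747/1294578 ≈ 0.14503)
b(I) = 187747/1294578
1/b(k(20, 57)) = 1/(187747/1294578) = 1294578/187747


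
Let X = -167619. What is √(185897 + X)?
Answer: √18278 ≈ 135.20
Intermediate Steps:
√(185897 + X) = √(185897 - 167619) = √18278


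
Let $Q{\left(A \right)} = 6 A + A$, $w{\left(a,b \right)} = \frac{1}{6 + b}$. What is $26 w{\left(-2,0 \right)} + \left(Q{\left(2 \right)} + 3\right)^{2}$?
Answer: $\frac{880}{3} \approx 293.33$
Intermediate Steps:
$Q{\left(A \right)} = 7 A$
$26 w{\left(-2,0 \right)} + \left(Q{\left(2 \right)} + 3\right)^{2} = \frac{26}{6 + 0} + \left(7 \cdot 2 + 3\right)^{2} = \frac{26}{6} + \left(14 + 3\right)^{2} = 26 \cdot \frac{1}{6} + 17^{2} = \frac{13}{3} + 289 = \frac{880}{3}$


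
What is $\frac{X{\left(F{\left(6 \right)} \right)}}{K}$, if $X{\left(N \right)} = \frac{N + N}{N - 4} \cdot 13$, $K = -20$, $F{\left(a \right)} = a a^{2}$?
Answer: $- \frac{351}{265} \approx -1.3245$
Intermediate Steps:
$F{\left(a \right)} = a^{3}$
$X{\left(N \right)} = \frac{26 N}{-4 + N}$ ($X{\left(N \right)} = \frac{2 N}{-4 + N} 13 = \frac{26 N}{-4 + N}$)
$\frac{X{\left(F{\left(6 \right)} \right)}}{K} = \frac{26 \cdot 6^{3} \frac{1}{-4 + 6^{3}}}{-20} = 26 \cdot 216 \frac{1}{-4 + 216} \left(- \frac{1}{20}\right) = 26 \cdot 216 \cdot \frac{1}{212} \left(- \frac{1}{20}\right) = \frac{1404}{53} \left(- \frac{1}{20}\right) = - \frac{351}{265}$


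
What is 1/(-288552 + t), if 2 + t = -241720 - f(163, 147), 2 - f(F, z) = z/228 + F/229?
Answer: -17404/9228899895 ≈ -1.8858e-6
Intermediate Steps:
f(F, z) = 2 - z/228 - F/229 (f(F, z) = 2 - (z/228 + F/229) = 2 + (-z/228 - F/229) = 2 - z/228 - F/229)
t = -4206940887/17404 (t = -2 + (-241720 - (2 - 1/228*147 - 1/229*163)) = -2 + (-241720 - (2 - 49/76 - 163/229)) = -2 + (-241720 - 1*11199/17404) = -2 + (-241720 - 11199/17404) = -2 - 4206906079/17404 = -4206940887/17404 ≈ -2.4172e+5)
1/(-288552 + t) = 1/(-288552 - 4206940887/17404) = 1/(-9228899895/17404) = -17404/9228899895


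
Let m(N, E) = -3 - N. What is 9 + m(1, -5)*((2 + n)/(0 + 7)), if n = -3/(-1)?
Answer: 43/7 ≈ 6.1429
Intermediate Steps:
n = 3 (n = -3*(-1) = 3)
9 + m(1, -5)*((2 + n)/(0 + 7)) = 9 + (-3 - 1*1)*((2 + 3)/(0 + 7)) = 9 + (-3 - 1)*(5/7) = 9 - 20/7 = 43/7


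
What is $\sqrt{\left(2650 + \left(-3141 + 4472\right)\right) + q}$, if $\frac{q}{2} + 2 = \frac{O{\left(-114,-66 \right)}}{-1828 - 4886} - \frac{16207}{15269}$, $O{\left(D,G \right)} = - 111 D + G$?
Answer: $\frac{\sqrt{1159298246642085327}}{17086011} \approx 63.017$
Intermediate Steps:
$O{\left(D,G \right)} = G - 111 D$
$q = - \frac{168684034}{17086011}$ ($q = -4 + 2 \left(\frac{-66 - -12654}{-1828 - 4886} - \frac{16207}{15269}\right) = -4 + 2 \left(\frac{-66 + 12654}{-6714} - \frac{16207}{15269}\right) = -4 + 2 \left(12588 \left(- \frac{1}{6714}\right) - \frac{16207}{15269}\right) = -4 + 2 \left(- \frac{2098}{1119} - \frac{16207}{15269}\right) = -4 + 2 \left(- \frac{50169995}{17086011}\right) = -4 - \frac{100339990}{17086011} = - \frac{168684034}{17086011} \approx -9.8726$)
$\sqrt{\left(2650 + \left(-3141 + 4472\right)\right) + q} = \sqrt{\left(2650 + \left(-3141 + 4472\right)\right) - \frac{168684034}{17086011}} = \sqrt{\left(2650 + 1331\right) - \frac{168684034}{17086011}} = \sqrt{3981 - \frac{168684034}{17086011}} = \sqrt{\frac{67850725757}{17086011}} = \frac{\sqrt{1159298246642085327}}{17086011}$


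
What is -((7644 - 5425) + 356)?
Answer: -2575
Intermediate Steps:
-((7644 - 5425) + 356) = -(2219 + 356) = -1*2575 = -2575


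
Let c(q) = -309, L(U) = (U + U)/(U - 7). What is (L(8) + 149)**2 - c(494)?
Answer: 27534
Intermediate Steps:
L(U) = 2*U/(-7 + U) (L(U) = (2*U)/(-7 + U) = 2*U/(-7 + U))
(L(8) + 149)**2 - c(494) = (2*8/(-7 + 8) + 149)**2 - 1*(-309) = (2*8/1 + 149)**2 + 309 = (2*8*1 + 149)**2 + 309 = (16 + 149)**2 + 309 = 165**2 + 309 = 27225 + 309 = 27534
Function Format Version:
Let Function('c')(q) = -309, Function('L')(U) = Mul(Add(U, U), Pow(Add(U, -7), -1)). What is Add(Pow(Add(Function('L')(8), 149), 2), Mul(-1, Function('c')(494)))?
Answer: 27534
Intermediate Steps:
Function('L')(U) = Mul(2, U, Pow(Add(-7, U), -1)) (Function('L')(U) = Mul(Mul(2, U), Pow(Add(-7, U), -1)) = Mul(2, U, Pow(Add(-7, U), -1)))
Add(Pow(Add(Function('L')(8), 149), 2), Mul(-1, Function('c')(494))) = Add(Pow(Add(Mul(2, 8, Pow(Add(-7, 8), -1)), 149), 2), Mul(-1, -309)) = Add(Pow(Add(Mul(2, 8, Pow(1, -1)), 149), 2), 309) = Add(Pow(Add(Mul(2, 8, 1), 149), 2), 309) = Add(Pow(Add(16, 149), 2), 309) = Add(Pow(165, 2), 309) = Add(27225, 309) = 27534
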